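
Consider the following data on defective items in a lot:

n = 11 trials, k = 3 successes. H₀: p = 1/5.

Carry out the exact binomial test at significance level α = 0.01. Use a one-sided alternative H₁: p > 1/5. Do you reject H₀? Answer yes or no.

Exact binomial: n=11, k=3, p₀=1/5=0.2000
P(X≥3) from Σ C(n,i)·p₀^i·(1−p₀)^(n−i)
p-value (one-sided, H₁ greater) = 0.38260
At α=0.01: p ≥ α → fail to reject H₀

reject H₀: no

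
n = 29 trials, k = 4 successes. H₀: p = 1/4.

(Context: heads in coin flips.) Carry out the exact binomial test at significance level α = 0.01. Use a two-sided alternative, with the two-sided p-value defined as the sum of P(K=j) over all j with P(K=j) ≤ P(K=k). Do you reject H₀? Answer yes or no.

Exact binomial: n=29, k=4, p₀=1/4=0.2500
P(X=j) = C(n,j)·p₀^j·(1−p₀)^(n−j); p = Σ P(X=j) over j with P(X=j) ≤ P(X=4)
p-value (two-sided) = 0.20086
At α=0.01: p ≥ α → fail to reject H₀

reject H₀: no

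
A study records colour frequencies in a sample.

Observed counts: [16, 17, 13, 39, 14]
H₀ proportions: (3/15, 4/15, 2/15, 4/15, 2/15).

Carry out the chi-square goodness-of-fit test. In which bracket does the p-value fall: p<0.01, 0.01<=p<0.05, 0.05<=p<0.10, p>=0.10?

n = 99; E_i = n·p_i = [19.80, 26.40, 13.20, 26.40, 13.20]
χ² = (16−19.80)²/19.80 + (17−26.40)²/26.40 + (13−13.20)²/13.20 + (39−26.40)²/26.40 + (14−13.20)²/13.20 = 10.1414
df = 4
p-value (upper-tail) = 0.03811
→ bracket: 0.01<=p<0.05

p-value bracket: 0.01<=p<0.05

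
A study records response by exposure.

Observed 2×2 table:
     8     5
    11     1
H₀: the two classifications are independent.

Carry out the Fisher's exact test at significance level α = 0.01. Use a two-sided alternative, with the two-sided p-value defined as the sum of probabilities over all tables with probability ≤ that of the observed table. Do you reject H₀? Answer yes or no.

Margins: r₁=13, r₂=12, c₁=19, c₂=6, n=25
p_obs = C(13,8)·C(12,11)/C(25,19); sum pmf over tables with pmf ≤ p_obs
p-value (two-sided) = 0.16025
At α=0.01: p ≥ α → fail to reject H₀

reject H₀: no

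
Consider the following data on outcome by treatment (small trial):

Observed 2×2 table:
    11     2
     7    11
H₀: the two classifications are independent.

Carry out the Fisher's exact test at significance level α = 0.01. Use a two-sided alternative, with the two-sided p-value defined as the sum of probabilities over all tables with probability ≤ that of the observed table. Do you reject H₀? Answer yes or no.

reject H₀: no

Margins: r₁=13, r₂=18, c₁=18, c₂=13, n=31
p_obs = C(13,11)·C(18,7)/C(31,18); sum pmf over tables with pmf ≤ p_obs
p-value (two-sided) = 0.02505
At α=0.01: p ≥ α → fail to reject H₀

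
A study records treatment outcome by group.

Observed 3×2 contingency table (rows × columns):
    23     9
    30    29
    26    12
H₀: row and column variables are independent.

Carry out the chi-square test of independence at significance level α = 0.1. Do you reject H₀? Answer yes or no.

reject H₀: yes

Row totals [32, 59, 38], col totals [79, 50], n=129
χ² = (23−19.60)²/19.60 + (9−12.40)²/12.40 + (30−36.13)²/36.13 + (29−22.87)²/22.87 + (26−23.27)²/23.27 + (12−14.73)²/14.73 = 5.0349
df = 2
p-value (upper-tail) = 0.08066
At α=0.1: p < α → reject H₀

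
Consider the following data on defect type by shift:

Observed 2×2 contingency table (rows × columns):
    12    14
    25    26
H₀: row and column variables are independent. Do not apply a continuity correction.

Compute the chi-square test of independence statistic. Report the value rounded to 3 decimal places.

test statistic = 0.057

Row totals [26, 51], col totals [37, 40], n=77
χ² = (12−12.49)²/12.49 + (14−13.51)²/13.51 + (25−24.51)²/24.51 + (26−26.49)²/26.49 = 0.0567
df = 1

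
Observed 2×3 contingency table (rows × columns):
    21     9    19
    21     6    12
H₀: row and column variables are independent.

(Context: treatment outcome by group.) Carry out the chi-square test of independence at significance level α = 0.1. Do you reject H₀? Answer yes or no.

Row totals [49, 39], col totals [42, 15, 31], n=88
χ² = (21−23.39)²/23.39 + (9−8.35)²/8.35 + (19−17.26)²/17.26 + (21−18.61)²/18.61 + (6−6.65)²/6.65 + (12−13.74)²/13.74 = 1.0579
df = 2
p-value (upper-tail) = 0.58921
At α=0.1: p ≥ α → fail to reject H₀

reject H₀: no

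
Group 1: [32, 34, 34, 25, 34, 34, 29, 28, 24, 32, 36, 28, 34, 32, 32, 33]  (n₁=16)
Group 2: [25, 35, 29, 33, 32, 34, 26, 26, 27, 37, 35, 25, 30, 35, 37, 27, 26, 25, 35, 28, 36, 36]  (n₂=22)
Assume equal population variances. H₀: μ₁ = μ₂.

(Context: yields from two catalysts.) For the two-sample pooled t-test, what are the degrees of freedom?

degrees of freedom = 36

df = n₁ + n₂ − 2 = 16 + 22 − 2 = 36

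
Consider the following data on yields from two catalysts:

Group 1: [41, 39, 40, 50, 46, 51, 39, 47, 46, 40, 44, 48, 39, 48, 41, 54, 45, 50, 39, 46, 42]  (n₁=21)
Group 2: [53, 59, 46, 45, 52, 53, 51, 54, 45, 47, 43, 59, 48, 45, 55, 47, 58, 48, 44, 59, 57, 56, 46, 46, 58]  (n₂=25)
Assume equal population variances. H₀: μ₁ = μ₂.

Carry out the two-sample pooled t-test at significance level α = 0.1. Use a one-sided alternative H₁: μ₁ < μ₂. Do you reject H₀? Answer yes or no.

reject H₀: yes

x̄₁=44.524, s₁=4.600, n₁=21
x̄₂=50.960, s₂=5.519, n₂=25
s_p² = [20·4.600² + 24·5.519²]/44 = 26.2318
SE = √(s_p²·(1/21+1/25)) = 1.5160
t = (44.524−50.960)/1.5160 = -4.2454
df = 44
p-value (one-sided, H₁ less) = 0.00006
At α=0.1: p < α → reject H₀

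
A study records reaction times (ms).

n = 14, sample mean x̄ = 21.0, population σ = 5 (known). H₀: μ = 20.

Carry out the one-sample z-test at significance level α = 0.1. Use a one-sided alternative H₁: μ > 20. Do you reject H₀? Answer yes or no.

SE = σ/√n = 5/√14 = 1.3363
z = (x̄−μ₀)/SE = (21.0−20)/1.3363 = 0.7483
p-value (one-sided, H₁ greater) = 0.22713
At α=0.1: p ≥ α → fail to reject H₀

reject H₀: no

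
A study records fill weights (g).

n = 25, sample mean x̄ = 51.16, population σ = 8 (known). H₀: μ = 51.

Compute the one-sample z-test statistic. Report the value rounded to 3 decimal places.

SE = σ/√n = 8/√25 = 1.6000
z = (x̄−μ₀)/SE = (51.16−51)/1.6000 = 0.1000

test statistic = 0.100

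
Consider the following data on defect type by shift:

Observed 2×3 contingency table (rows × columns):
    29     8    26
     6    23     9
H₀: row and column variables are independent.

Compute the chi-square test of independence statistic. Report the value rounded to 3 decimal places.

test statistic = 26.037

Row totals [63, 38], col totals [35, 31, 35], n=101
χ² = (29−21.83)²/21.83 + (8−19.34)²/19.34 + (26−21.83)²/21.83 + (6−13.17)²/13.17 + (23−11.66)²/11.66 + (9−13.17)²/13.17 = 26.0366
df = 2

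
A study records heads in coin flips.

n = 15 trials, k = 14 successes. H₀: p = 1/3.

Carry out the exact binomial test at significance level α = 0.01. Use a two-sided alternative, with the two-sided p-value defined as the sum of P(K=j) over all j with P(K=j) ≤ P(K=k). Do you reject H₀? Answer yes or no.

reject H₀: yes

Exact binomial: n=15, k=14, p₀=1/3=0.3333
P(X=j) = C(n,j)·p₀^j·(1−p₀)^(n−j); p = Σ P(X=j) over j with P(X=j) ≤ P(X=14)
p-value (two-sided) = 0.00000
At α=0.01: p < α → reject H₀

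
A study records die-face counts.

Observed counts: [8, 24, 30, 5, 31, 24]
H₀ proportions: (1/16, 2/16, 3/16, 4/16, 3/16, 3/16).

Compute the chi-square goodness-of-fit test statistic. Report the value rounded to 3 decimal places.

n = 122; E_i = n·p_i = [7.62, 15.25, 22.88, 30.50, 22.88, 22.88]
χ² = (8−7.62)²/7.62 + (24−15.25)²/15.25 + (30−22.88)²/22.88 + (5−30.50)²/30.50 + (31−22.88)²/22.88 + (24−22.88)²/22.88 = 31.5191
df = 5

test statistic = 31.519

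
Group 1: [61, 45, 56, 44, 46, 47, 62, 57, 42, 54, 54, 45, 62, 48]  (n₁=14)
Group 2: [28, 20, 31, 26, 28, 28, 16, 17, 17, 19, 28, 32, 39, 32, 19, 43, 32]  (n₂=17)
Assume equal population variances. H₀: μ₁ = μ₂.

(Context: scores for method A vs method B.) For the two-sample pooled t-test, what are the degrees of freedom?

degrees of freedom = 29

df = n₁ + n₂ − 2 = 14 + 17 − 2 = 29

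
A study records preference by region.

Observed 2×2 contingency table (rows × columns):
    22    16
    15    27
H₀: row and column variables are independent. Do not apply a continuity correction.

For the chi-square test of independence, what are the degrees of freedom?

df = (r−1)(c−1) = (2−1)·(2−1) = 1

degrees of freedom = 1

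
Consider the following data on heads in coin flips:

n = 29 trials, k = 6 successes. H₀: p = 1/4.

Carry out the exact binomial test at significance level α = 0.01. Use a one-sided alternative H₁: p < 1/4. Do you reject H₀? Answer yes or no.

Exact binomial: n=29, k=6, p₀=1/4=0.2500
P(X≤6) from Σ C(n,i)·p₀^i·(1−p₀)^(n−i)
p-value (one-sided, H₁ less) = 0.38684
At α=0.01: p ≥ α → fail to reject H₀

reject H₀: no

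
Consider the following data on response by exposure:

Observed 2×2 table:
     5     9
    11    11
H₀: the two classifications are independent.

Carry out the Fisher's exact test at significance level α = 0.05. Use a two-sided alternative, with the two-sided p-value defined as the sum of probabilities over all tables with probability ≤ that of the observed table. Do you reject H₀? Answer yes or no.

Margins: r₁=14, r₂=22, c₁=16, c₂=20, n=36
p_obs = C(14,5)·C(22,11)/C(36,16); sum pmf over tables with pmf ≤ p_obs
p-value (two-sided) = 0.50067
At α=0.05: p ≥ α → fail to reject H₀

reject H₀: no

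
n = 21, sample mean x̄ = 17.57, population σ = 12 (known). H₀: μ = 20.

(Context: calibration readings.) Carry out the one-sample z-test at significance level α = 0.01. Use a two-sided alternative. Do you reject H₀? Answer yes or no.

reject H₀: no

SE = σ/√n = 12/√21 = 2.6186
z = (x̄−μ₀)/SE = (17.57−20)/2.6186 = -0.9280
p-value (two-sided) = 0.35342
At α=0.01: p ≥ α → fail to reject H₀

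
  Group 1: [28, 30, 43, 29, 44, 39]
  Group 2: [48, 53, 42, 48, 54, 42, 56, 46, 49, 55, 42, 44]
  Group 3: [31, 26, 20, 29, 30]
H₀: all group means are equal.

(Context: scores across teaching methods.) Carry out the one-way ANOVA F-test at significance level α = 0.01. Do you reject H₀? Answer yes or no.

reject H₀: yes

Group means [35.50, 48.25, 27.20], grand mean 40.348
SSB = Σnᵢ(x̄ᵢ−x̄)² = 1754.667; SSW = ΣΣ(x−x̄ᵢ)² = 650.550
MSB = 1754.667/2 = 877.3337; MSW = 650.550/20 = 32.5275
F = MSB/MSW = 26.9721
df = (2, 20)
p-value (upper-tail) = 0.00000
At α=0.01: p < α → reject H₀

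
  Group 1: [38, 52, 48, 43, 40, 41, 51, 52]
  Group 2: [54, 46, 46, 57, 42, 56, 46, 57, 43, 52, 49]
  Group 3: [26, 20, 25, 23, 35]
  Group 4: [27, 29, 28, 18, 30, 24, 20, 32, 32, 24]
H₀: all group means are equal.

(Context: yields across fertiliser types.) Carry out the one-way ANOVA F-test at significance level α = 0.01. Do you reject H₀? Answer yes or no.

reject H₀: yes

Group means [45.62, 49.82, 25.80, 26.40], grand mean 38.412
SSB = Σnᵢ(x̄ᵢ−x̄)² = 4085.524; SSW = ΣΣ(x−x̄ᵢ)² = 884.711
MSB = 4085.524/3 = 1361.8413; MSW = 884.711/30 = 29.4904
F = MSB/MSW = 46.1792
df = (3, 30)
p-value (upper-tail) = 0.00000
At α=0.01: p < α → reject H₀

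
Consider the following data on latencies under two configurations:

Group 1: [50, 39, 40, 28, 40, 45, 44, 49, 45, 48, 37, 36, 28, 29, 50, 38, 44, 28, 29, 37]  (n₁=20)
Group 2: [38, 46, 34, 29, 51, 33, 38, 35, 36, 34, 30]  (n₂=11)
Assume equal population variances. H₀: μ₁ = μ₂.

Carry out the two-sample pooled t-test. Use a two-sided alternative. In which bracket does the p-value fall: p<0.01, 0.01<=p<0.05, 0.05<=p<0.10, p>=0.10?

p-value bracket: p>=0.10

x̄₁=39.200, s₁=7.702, n₁=20
x̄₂=36.727, s₂=6.559, n₂=11
s_p² = [19·7.702² + 10·6.559²]/29 = 53.7028
SE = √(s_p²·(1/20+1/11)) = 2.7509
t = (39.200−36.727)/2.7509 = 0.8989
df = 29
p-value (two-sided) = 0.37611
→ bracket: p>=0.10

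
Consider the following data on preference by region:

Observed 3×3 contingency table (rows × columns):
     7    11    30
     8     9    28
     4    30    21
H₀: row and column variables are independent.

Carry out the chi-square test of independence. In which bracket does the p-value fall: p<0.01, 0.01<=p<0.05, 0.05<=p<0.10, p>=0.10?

Row totals [48, 45, 55], col totals [19, 50, 79], n=148
χ² = (7−6.16)²/6.16 + (11−16.22)²/16.22 + (30−25.62)²/25.62 + (8−5.78)²/5.78 + (9−15.20)²/15.20 + (28−24.02)²/24.02 + (4−7.06)²/7.06 + (30−18.58)²/18.58 + (21−29.36)²/29.36 = 17.3093
df = 4
p-value (upper-tail) = 0.00168
→ bracket: p<0.01

p-value bracket: p<0.01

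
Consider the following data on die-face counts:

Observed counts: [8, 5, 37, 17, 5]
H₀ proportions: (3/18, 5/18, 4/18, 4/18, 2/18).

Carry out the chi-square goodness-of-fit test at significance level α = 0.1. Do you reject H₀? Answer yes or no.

n = 72; E_i = n·p_i = [12.00, 20.00, 16.00, 16.00, 8.00]
χ² = (8−12.00)²/12.00 + (5−20.00)²/20.00 + (37−16.00)²/16.00 + (17−16.00)²/16.00 + (5−8.00)²/8.00 = 41.3333
df = 4
p-value (upper-tail) = 0.00000
At α=0.1: p < α → reject H₀

reject H₀: yes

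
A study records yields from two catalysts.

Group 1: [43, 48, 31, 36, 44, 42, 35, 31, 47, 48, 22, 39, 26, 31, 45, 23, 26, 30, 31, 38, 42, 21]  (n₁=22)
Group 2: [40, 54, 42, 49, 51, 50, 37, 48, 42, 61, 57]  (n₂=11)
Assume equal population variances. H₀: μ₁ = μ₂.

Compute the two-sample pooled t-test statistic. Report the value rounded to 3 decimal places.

x̄₁=35.409, s₁=8.749, n₁=22
x̄₂=48.273, s₂=7.458, n₂=11
s_p² = [21·8.749² + 10·7.458²]/31 = 69.7903
SE = √(s_p²·(1/22+1/11)) = 3.0849
t = (35.409−48.273)/3.0849 = -4.1698
df = 31

test statistic = -4.170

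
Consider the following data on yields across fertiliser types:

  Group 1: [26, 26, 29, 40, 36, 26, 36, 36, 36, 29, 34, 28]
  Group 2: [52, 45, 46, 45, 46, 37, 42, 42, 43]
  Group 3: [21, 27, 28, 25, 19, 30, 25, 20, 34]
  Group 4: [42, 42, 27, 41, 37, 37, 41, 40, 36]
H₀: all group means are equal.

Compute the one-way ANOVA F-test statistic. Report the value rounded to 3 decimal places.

Group means [31.83, 44.22, 25.44, 38.11], grand mean 34.667
SSB = Σnᵢ(x̄ᵢ−x̄)² = 1790.333; SSW = ΣΣ(x−x̄ᵢ)² = 780.333
MSB = 1790.333/3 = 596.7778; MSW = 780.333/35 = 22.2952
F = MSB/MSW = 26.7671
df = (3, 35)

test statistic = 26.767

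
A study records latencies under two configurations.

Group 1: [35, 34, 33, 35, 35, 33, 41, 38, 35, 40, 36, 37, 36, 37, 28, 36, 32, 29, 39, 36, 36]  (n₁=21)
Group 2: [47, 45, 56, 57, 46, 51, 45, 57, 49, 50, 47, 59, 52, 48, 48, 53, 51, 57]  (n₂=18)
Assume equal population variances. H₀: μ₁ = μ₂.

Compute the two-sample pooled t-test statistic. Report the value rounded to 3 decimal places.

test statistic = -12.640

x̄₁=35.286, s₁=3.165, n₁=21
x̄₂=51.000, s₂=4.563, n₂=18
s_p² = [20·3.165² + 17·4.563²]/37 = 14.9807
SE = √(s_p²·(1/21+1/18)) = 1.2432
t = (35.286−51.000)/1.2432 = -12.6399
df = 37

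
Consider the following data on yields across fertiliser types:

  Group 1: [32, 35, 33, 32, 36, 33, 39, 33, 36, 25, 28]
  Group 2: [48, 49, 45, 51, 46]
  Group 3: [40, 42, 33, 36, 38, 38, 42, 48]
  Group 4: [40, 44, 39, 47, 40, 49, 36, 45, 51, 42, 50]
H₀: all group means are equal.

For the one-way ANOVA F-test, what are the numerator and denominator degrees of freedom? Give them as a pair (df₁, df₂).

k = 4 groups, N = 35 total
df = (k−1, N−k) = (4−1, 35−4) = (3, 31)

degrees of freedom = [3, 31]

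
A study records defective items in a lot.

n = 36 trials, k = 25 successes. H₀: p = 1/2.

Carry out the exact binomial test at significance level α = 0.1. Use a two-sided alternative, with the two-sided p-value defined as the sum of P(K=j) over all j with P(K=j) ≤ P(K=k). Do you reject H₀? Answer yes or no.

reject H₀: yes

Exact binomial: n=36, k=25, p₀=1/2=0.5000
P(X=j) = C(n,j)·p₀^j·(1−p₀)^(n−j); p = Σ P(X=j) over j with P(X=j) ≤ P(X=25)
p-value (two-sided) = 0.02882
At α=0.1: p < α → reject H₀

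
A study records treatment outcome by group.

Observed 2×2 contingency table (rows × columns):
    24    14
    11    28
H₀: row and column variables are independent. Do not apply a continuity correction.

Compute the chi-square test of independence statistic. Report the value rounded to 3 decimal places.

Row totals [38, 39], col totals [35, 42], n=77
χ² = (24−17.27)²/17.27 + (14−20.73)²/20.73 + (11−17.73)²/17.73 + (28−21.27)²/21.27 = 9.4839
df = 1

test statistic = 9.484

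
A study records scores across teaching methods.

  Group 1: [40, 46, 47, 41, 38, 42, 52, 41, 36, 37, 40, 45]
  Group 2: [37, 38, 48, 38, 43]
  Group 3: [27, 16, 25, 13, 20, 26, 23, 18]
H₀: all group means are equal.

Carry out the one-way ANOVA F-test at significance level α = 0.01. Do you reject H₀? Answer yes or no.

reject H₀: yes

Group means [42.08, 40.80, 21.00], grand mean 35.080
SSB = Σnᵢ(x̄ᵢ−x̄)² = 2338.123; SSW = ΣΣ(x−x̄ᵢ)² = 503.717
MSB = 2338.123/2 = 1169.0617; MSW = 503.717/22 = 22.8962
F = MSB/MSW = 51.0592
df = (2, 22)
p-value (upper-tail) = 0.00000
At α=0.01: p < α → reject H₀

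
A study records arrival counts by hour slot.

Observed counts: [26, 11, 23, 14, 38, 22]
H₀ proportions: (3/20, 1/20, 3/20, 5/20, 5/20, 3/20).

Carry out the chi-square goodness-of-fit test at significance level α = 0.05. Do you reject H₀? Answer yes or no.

reject H₀: yes

n = 134; E_i = n·p_i = [20.10, 6.70, 20.10, 33.50, 33.50, 20.10]
χ² = (26−20.10)²/20.10 + (11−6.70)²/6.70 + (23−20.10)²/20.10 + (14−33.50)²/33.50 + (38−33.50)²/33.50 + (22−20.10)²/20.10 = 17.0448
df = 5
p-value (upper-tail) = 0.00442
At α=0.05: p < α → reject H₀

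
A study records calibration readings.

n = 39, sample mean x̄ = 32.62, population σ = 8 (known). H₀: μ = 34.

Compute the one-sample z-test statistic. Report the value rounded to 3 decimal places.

SE = σ/√n = 8/√39 = 1.2810
z = (x̄−μ₀)/SE = (32.62−34)/1.2810 = -1.0773

test statistic = -1.077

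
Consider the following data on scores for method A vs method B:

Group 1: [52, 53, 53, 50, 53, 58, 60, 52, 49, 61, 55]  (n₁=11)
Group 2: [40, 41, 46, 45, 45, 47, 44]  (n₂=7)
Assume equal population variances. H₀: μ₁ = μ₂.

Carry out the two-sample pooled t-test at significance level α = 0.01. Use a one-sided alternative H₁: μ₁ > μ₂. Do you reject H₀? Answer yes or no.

reject H₀: yes

x̄₁=54.182, s₁=3.920, n₁=11
x̄₂=44.000, s₂=2.582, n₂=7
s_p² = [10·3.920² + 6·2.582²]/16 = 12.1023
SE = √(s_p²·(1/11+1/7)) = 1.6820
t = (54.182−44.000)/1.6820 = 6.0534
df = 16
p-value (one-sided, H₁ greater) = 0.00001
At α=0.01: p < α → reject H₀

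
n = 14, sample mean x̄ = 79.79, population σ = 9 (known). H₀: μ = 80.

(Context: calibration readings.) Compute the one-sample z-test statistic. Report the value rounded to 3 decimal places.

test statistic = -0.087

SE = σ/√n = 9/√14 = 2.4054
z = (x̄−μ₀)/SE = (79.79−80)/2.4054 = -0.0873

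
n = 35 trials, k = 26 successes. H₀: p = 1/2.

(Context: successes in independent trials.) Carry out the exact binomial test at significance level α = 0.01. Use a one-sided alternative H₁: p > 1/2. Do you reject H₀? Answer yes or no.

Exact binomial: n=35, k=26, p₀=1/2=0.5000
P(X≥26) from Σ C(n,i)·p₀^i·(1−p₀)^(n−i)
p-value (one-sided, H₁ greater) = 0.00299
At α=0.01: p < α → reject H₀

reject H₀: yes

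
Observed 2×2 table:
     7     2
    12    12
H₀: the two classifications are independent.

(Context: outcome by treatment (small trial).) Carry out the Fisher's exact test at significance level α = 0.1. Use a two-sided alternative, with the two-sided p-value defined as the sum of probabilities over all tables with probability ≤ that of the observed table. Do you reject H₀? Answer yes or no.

Margins: r₁=9, r₂=24, c₁=19, c₂=14, n=33
p_obs = C(9,7)·C(24,12)/C(33,19); sum pmf over tables with pmf ≤ p_obs
p-value (two-sided) = 0.24092
At α=0.1: p ≥ α → fail to reject H₀

reject H₀: no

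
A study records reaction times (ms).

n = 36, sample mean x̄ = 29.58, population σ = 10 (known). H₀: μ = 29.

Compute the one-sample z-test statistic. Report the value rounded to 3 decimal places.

test statistic = 0.348

SE = σ/√n = 10/√36 = 1.6667
z = (x̄−μ₀)/SE = (29.58−29)/1.6667 = 0.3480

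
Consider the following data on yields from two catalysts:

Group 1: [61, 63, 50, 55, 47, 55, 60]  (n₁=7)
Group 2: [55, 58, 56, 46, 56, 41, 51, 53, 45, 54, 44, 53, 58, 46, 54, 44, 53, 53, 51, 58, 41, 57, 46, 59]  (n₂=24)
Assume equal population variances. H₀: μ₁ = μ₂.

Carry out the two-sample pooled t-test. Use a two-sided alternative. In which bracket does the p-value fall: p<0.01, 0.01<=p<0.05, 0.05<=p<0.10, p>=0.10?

p-value bracket: 0.05<=p<0.10

x̄₁=55.857, s₁=5.900, n₁=7
x̄₂=51.333, s₂=5.723, n₂=24
s_p² = [6·5.900² + 23·5.723²]/29 = 33.1790
SE = √(s_p²·(1/7+1/24)) = 2.4743
t = (55.857−51.333)/2.4743 = 1.8283
df = 29
p-value (two-sided) = 0.07781
→ bracket: 0.05<=p<0.10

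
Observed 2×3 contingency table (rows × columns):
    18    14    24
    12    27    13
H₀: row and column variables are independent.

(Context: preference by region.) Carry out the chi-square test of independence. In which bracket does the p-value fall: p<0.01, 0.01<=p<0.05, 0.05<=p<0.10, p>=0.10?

Row totals [56, 52], col totals [30, 41, 37], n=108
χ² = (18−15.56)²/15.56 + (14−21.26)²/21.26 + (24−19.19)²/19.19 + (12−14.44)²/14.44 + (27−19.74)²/19.74 + (13−17.81)²/17.81 = 8.4557
df = 2
p-value (upper-tail) = 0.01458
→ bracket: 0.01<=p<0.05

p-value bracket: 0.01<=p<0.05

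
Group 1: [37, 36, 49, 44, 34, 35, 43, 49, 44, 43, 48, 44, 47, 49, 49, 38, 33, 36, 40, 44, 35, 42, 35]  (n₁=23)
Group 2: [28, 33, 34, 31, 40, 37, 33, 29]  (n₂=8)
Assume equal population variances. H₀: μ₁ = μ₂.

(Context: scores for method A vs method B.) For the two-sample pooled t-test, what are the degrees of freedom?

df = n₁ + n₂ − 2 = 23 + 8 − 2 = 29

degrees of freedom = 29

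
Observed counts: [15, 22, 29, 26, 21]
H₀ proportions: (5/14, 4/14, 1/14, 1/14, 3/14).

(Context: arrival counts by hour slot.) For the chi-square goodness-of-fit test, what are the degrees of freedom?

degrees of freedom = 4

df = k − 1 = 5 − 1 = 4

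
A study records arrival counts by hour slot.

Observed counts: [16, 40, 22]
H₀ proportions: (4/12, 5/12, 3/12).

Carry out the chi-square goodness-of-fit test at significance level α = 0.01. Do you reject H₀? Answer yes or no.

n = 78; E_i = n·p_i = [26.00, 32.50, 19.50]
χ² = (16−26.00)²/26.00 + (40−32.50)²/32.50 + (22−19.50)²/19.50 = 5.8974
df = 2
p-value (upper-tail) = 0.05241
At α=0.01: p ≥ α → fail to reject H₀

reject H₀: no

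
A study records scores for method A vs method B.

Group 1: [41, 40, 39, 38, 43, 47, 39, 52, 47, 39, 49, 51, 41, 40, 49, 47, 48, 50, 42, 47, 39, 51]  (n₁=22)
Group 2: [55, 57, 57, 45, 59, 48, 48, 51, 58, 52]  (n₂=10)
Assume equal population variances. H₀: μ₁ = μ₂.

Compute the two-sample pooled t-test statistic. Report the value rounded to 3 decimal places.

test statistic = -4.609

x̄₁=44.500, s₁=4.808, n₁=22
x̄₂=53.000, s₂=4.899, n₂=10
s_p² = [21·4.808² + 9·4.899²]/30 = 23.3833
SE = √(s_p²·(1/22+1/10)) = 1.8442
t = (44.500−53.000)/1.8442 = -4.6090
df = 30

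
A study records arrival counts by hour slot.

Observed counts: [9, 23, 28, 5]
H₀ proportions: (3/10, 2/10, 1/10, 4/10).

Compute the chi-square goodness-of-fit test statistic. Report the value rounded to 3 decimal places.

n = 65; E_i = n·p_i = [19.50, 13.00, 6.50, 26.00]
χ² = (9−19.50)²/19.50 + (23−13.00)²/13.00 + (28−6.50)²/6.50 + (5−26.00)²/26.00 = 101.4231
df = 3

test statistic = 101.423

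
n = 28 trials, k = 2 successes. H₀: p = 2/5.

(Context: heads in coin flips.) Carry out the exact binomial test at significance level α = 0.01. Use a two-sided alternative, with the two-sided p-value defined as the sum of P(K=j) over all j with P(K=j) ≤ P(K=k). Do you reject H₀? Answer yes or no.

Exact binomial: n=28, k=2, p₀=2/5=0.4000
P(X=j) = C(n,j)·p₀^j·(1−p₀)^(n−j); p = Σ P(X=j) over j with P(X=j) ≤ P(X=2)
p-value (two-sided) = 0.00015
At α=0.01: p < α → reject H₀

reject H₀: yes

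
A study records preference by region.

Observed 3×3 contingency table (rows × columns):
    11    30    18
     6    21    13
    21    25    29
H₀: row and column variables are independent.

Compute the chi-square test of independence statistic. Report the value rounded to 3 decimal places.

test statistic = 6.377

Row totals [59, 40, 75], col totals [38, 76, 60], n=174
χ² = (11−12.89)²/12.89 + (30−25.77)²/25.77 + (18−20.34)²/20.34 + (6−8.74)²/8.74 + (21−17.47)²/17.47 + (13−13.79)²/13.79 + (21−16.38)²/16.38 + (25−32.76)²/32.76 + (29−25.86)²/25.86 = 6.3771
df = 4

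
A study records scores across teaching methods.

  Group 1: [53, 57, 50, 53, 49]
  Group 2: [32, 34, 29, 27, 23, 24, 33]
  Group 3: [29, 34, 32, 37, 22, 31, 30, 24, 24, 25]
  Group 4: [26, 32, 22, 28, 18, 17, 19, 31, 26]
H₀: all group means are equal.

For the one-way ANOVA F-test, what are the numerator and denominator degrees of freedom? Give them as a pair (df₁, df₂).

k = 4 groups, N = 31 total
df = (k−1, N−k) = (4−1, 31−4) = (3, 27)

degrees of freedom = [3, 27]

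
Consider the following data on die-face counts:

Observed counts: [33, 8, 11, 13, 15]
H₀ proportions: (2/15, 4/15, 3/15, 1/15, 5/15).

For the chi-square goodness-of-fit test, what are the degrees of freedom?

degrees of freedom = 4

df = k − 1 = 5 − 1 = 4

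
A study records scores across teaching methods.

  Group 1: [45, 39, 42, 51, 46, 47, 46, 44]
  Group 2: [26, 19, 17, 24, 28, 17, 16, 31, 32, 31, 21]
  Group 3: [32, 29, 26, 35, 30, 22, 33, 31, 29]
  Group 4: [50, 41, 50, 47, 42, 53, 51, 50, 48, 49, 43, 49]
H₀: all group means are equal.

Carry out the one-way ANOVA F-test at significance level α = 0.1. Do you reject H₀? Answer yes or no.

Group means [45.00, 23.82, 29.67, 47.75], grand mean 36.550
SSB = Σnᵢ(x̄ᵢ−x̄)² = 4286.014; SSW = ΣΣ(x−x̄ᵢ)² = 743.886
MSB = 4286.014/3 = 1428.6712; MSW = 743.886/36 = 20.6635
F = MSB/MSW = 69.1398
df = (3, 36)
p-value (upper-tail) = 0.00000
At α=0.1: p < α → reject H₀

reject H₀: yes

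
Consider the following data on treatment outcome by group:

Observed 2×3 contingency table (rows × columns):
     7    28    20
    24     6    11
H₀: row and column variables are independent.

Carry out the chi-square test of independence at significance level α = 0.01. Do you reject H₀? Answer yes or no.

reject H₀: yes

Row totals [55, 41], col totals [31, 34, 31], n=96
χ² = (7−17.76)²/17.76 + (28−19.48)²/19.48 + (20−17.76)²/17.76 + (24−13.24)²/13.24 + (6−14.52)²/14.52 + (11−13.24)²/13.24 = 24.6534
df = 2
p-value (upper-tail) = 0.00000
At α=0.01: p < α → reject H₀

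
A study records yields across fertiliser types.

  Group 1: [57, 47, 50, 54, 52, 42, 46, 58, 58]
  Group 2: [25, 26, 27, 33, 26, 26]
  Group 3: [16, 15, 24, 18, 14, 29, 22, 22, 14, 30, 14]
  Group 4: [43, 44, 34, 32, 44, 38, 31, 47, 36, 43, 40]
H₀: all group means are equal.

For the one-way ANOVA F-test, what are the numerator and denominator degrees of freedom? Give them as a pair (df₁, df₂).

degrees of freedom = [3, 33]

k = 4 groups, N = 37 total
df = (k−1, N−k) = (4−1, 37−4) = (3, 33)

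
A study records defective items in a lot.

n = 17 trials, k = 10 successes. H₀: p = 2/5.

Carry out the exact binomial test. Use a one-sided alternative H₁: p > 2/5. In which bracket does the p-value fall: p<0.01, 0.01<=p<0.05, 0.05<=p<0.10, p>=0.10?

Exact binomial: n=17, k=10, p₀=2/5=0.4000
P(X≥10) from Σ C(n,i)·p₀^i·(1−p₀)^(n−i)
p-value (one-sided, H₁ greater) = 0.09190
→ bracket: 0.05<=p<0.10

p-value bracket: 0.05<=p<0.10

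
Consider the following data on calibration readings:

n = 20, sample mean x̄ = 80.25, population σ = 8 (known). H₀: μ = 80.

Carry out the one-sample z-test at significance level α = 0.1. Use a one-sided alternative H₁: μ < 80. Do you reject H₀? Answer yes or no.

SE = σ/√n = 8/√20 = 1.7889
z = (x̄−μ₀)/SE = (80.25−80)/1.7889 = 0.1398
p-value (one-sided, H₁ less) = 0.55557
At α=0.1: p ≥ α → fail to reject H₀

reject H₀: no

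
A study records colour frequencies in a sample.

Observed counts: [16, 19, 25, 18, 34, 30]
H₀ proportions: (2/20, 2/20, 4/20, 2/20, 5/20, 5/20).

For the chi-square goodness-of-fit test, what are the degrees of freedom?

df = k − 1 = 6 − 1 = 5

degrees of freedom = 5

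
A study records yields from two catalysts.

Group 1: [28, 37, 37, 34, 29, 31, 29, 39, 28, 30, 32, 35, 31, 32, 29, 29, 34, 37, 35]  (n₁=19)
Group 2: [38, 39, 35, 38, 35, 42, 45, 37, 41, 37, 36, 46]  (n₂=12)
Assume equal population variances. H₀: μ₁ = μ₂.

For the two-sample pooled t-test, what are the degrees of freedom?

df = n₁ + n₂ − 2 = 19 + 12 − 2 = 29

degrees of freedom = 29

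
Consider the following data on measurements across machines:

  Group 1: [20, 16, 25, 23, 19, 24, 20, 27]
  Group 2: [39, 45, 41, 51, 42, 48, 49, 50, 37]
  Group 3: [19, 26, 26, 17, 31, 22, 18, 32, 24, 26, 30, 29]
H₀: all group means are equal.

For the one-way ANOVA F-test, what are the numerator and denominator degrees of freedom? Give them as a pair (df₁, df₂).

degrees of freedom = [2, 26]

k = 3 groups, N = 29 total
df = (k−1, N−k) = (3−1, 29−3) = (2, 26)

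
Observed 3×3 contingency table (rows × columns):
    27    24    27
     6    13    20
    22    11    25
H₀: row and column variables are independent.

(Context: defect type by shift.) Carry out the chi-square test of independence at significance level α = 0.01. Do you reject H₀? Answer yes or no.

Row totals [78, 39, 58], col totals [55, 48, 72], n=175
χ² = (27−24.51)²/24.51 + (24−21.39)²/21.39 + (27−32.09)²/32.09 + (6−12.26)²/12.26 + (13−10.70)²/10.70 + (20−16.05)²/16.05 + (22−18.23)²/18.23 + (11−15.91)²/15.91 + (25−23.86)²/23.86 = 8.3907
df = 4
p-value (upper-tail) = 0.07827
At α=0.01: p ≥ α → fail to reject H₀

reject H₀: no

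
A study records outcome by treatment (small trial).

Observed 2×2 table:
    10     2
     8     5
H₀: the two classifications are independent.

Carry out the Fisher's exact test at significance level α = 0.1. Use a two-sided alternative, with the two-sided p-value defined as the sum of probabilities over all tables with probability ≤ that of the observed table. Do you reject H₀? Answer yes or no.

Margins: r₁=12, r₂=13, c₁=18, c₂=7, n=25
p_obs = C(12,10)·C(13,8)/C(25,18); sum pmf over tables with pmf ≤ p_obs
p-value (two-sided) = 0.37826
At α=0.1: p ≥ α → fail to reject H₀

reject H₀: no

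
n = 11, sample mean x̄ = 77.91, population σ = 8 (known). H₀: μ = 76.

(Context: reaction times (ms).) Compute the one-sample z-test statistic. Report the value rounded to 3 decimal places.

test statistic = 0.792

SE = σ/√n = 8/√11 = 2.4121
z = (x̄−μ₀)/SE = (77.91−76)/2.4121 = 0.7918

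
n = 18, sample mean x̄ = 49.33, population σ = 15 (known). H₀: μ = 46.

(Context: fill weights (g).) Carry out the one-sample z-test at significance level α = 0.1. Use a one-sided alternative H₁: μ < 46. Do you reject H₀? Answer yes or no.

reject H₀: no

SE = σ/√n = 15/√18 = 3.5355
z = (x̄−μ₀)/SE = (49.33−46)/3.5355 = 0.9419
p-value (one-sided, H₁ less) = 0.82687
At α=0.1: p ≥ α → fail to reject H₀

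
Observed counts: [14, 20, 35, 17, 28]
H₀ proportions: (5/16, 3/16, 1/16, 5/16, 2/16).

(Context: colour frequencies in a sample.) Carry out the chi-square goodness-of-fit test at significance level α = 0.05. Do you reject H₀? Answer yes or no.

reject H₀: yes

n = 114; E_i = n·p_i = [35.62, 21.38, 7.12, 35.62, 14.25]
χ² = (14−35.62)²/35.62 + (20−21.38)²/21.38 + (35−7.12)²/7.12 + (17−35.62)²/35.62 + (28−14.25)²/14.25 = 145.2749
df = 4
p-value (upper-tail) = 0.00000
At α=0.05: p < α → reject H₀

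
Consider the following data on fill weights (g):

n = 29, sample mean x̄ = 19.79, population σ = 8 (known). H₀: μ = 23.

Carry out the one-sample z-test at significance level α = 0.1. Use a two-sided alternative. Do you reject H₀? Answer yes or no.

SE = σ/√n = 8/√29 = 1.4856
z = (x̄−μ₀)/SE = (19.79−23)/1.4856 = -2.1608
p-value (two-sided) = 0.03071
At α=0.1: p < α → reject H₀

reject H₀: yes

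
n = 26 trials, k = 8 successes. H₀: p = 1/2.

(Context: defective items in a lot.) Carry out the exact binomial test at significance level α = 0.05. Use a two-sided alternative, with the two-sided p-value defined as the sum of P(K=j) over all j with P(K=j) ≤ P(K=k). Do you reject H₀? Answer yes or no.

Exact binomial: n=26, k=8, p₀=1/2=0.5000
P(X=j) = C(n,j)·p₀^j·(1−p₀)^(n−j); p = Σ P(X=j) over j with P(X=j) ≤ P(X=8)
p-value (two-sided) = 0.07552
At α=0.05: p ≥ α → fail to reject H₀

reject H₀: no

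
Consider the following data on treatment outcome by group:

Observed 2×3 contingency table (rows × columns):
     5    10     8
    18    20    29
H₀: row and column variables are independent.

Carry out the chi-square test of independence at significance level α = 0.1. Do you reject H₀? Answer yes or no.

reject H₀: no

Row totals [23, 67], col totals [23, 30, 37], n=90
χ² = (5−5.88)²/5.88 + (10−7.67)²/7.67 + (8−9.46)²/9.46 + (18−17.12)²/17.12 + (20−22.33)²/22.33 + (29−27.54)²/27.54 = 1.4310
df = 2
p-value (upper-tail) = 0.48895
At α=0.1: p ≥ α → fail to reject H₀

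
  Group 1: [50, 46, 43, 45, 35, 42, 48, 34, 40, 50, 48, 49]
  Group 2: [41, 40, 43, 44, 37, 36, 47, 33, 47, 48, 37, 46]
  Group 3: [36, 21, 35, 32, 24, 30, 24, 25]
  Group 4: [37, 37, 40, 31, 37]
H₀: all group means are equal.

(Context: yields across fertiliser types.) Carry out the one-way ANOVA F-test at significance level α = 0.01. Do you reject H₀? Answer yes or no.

reject H₀: yes

Group means [44.17, 41.58, 28.38, 36.40], grand mean 38.865
SSB = Σnᵢ(x̄ᵢ−x̄)² = 1336.666; SSW = ΣΣ(x−x̄ᵢ)² = 877.658
MSB = 1336.666/3 = 445.5553; MSW = 877.658/33 = 26.5957
F = MSB/MSW = 16.7529
df = (3, 33)
p-value (upper-tail) = 0.00000
At α=0.01: p < α → reject H₀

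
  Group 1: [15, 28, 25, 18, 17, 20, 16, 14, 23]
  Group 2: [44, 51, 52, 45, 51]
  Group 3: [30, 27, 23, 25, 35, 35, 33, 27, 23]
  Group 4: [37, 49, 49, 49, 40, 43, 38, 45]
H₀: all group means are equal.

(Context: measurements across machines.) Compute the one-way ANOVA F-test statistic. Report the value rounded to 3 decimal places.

test statistic = 58.568

Group means [19.56, 48.60, 28.67, 43.75], grand mean 33.129
SSB = Σnᵢ(x̄ᵢ−x̄)² = 3936.562; SSW = ΣΣ(x−x̄ᵢ)² = 604.922
MSB = 3936.562/3 = 1312.1872; MSW = 604.922/27 = 22.4045
F = MSB/MSW = 58.5680
df = (3, 27)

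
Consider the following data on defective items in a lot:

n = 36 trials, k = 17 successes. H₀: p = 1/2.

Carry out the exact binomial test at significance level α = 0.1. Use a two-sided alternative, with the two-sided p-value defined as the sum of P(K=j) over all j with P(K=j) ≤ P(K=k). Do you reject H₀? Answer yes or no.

Exact binomial: n=36, k=17, p₀=1/2=0.5000
P(X=j) = C(n,j)·p₀^j·(1−p₀)^(n−j); p = Σ P(X=j) over j with P(X=j) ≤ P(X=17)
p-value (two-sided) = 0.86794
At α=0.1: p ≥ α → fail to reject H₀

reject H₀: no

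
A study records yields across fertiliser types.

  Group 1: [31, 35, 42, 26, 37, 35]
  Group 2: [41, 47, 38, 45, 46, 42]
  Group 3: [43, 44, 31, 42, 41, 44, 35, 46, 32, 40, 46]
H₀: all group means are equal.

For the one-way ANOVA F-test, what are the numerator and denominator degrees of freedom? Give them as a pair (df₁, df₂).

k = 3 groups, N = 23 total
df = (k−1, N−k) = (3−1, 23−3) = (2, 20)

degrees of freedom = [2, 20]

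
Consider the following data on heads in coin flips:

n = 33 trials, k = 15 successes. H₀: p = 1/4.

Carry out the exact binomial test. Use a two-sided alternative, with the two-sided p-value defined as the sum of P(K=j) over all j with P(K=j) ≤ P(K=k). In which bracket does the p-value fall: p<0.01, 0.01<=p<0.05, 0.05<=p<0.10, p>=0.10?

Exact binomial: n=33, k=15, p₀=1/4=0.2500
P(X=j) = C(n,j)·p₀^j·(1−p₀)^(n−j); p = Σ P(X=j) over j with P(X=j) ≤ P(X=15)
p-value (two-sided) = 0.01376
→ bracket: 0.01<=p<0.05

p-value bracket: 0.01<=p<0.05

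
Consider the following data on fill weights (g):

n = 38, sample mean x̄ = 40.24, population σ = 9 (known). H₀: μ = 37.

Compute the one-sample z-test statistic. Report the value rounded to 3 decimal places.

SE = σ/√n = 9/√38 = 1.4600
z = (x̄−μ₀)/SE = (40.24−37)/1.4600 = 2.2192

test statistic = 2.219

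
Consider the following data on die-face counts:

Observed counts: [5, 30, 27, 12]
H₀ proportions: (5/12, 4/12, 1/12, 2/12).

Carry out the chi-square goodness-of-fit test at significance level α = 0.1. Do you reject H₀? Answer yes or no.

reject H₀: yes

n = 74; E_i = n·p_i = [30.83, 24.67, 6.17, 12.33]
χ² = (5−30.83)²/30.83 + (30−24.67)²/24.67 + (27−6.17)²/6.17 + (12−12.33)²/12.33 = 93.1892
df = 3
p-value (upper-tail) = 0.00000
At α=0.1: p < α → reject H₀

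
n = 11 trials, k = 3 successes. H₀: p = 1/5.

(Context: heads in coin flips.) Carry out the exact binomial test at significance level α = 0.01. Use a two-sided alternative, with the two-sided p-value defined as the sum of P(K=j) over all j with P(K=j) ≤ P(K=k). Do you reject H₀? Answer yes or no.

Exact binomial: n=11, k=3, p₀=1/5=0.2000
P(X=j) = C(n,j)·p₀^j·(1−p₀)^(n−j); p = Σ P(X=j) over j with P(X=j) ≤ P(X=3)
p-value (two-sided) = 0.46850
At α=0.01: p ≥ α → fail to reject H₀

reject H₀: no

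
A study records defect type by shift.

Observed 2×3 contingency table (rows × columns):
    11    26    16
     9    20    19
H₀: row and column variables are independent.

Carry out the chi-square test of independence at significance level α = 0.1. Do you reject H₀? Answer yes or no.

reject H₀: no

Row totals [53, 48], col totals [20, 46, 35], n=101
χ² = (11−10.50)²/10.50 + (26−24.14)²/24.14 + (16−18.37)²/18.37 + (9−9.50)²/9.50 + (20−21.86)²/21.86 + (19−16.63)²/16.63 = 0.9947
df = 2
p-value (upper-tail) = 0.60815
At α=0.1: p ≥ α → fail to reject H₀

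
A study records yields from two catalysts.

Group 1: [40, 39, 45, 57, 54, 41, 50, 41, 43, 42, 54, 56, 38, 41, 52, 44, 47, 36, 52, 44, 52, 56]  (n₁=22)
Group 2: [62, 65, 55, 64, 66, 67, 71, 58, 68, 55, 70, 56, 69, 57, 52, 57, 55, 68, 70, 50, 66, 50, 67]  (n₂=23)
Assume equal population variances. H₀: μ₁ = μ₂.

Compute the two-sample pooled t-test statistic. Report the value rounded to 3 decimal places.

x̄₁=46.545, s₁=6.638, n₁=22
x̄₂=61.652, s₂=6.939, n₂=23
s_p² = [21·6.638² + 22·6.939²]/43 = 46.1552
SE = √(s_p²·(1/22+1/23)) = 2.0260
t = (46.545−61.652)/2.0260 = -7.4564
df = 43

test statistic = -7.456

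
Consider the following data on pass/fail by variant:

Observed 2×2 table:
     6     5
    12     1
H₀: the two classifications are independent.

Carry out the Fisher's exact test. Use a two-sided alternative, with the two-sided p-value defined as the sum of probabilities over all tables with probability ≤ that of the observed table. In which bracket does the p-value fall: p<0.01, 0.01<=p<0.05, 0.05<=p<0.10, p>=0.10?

Margins: r₁=11, r₂=13, c₁=18, c₂=6, n=24
p_obs = C(11,6)·C(13,12)/C(24,18); sum pmf over tables with pmf ≤ p_obs
p-value (two-sided) = 0.06080
→ bracket: 0.05<=p<0.10

p-value bracket: 0.05<=p<0.10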